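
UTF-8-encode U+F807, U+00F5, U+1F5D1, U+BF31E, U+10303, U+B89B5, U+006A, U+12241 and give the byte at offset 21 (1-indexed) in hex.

0xB5

1-indexed offset 21 is 0-indexed offset 20.
U+F807 → 3-byte form EF A0 87 at offsets 0–2.
U+00F5 → 2-byte form C3 B5 at offsets 3–4.
U+1F5D1 → 4-byte form F0 9F 97 91 at offsets 5–8.
U+BF31E → 4-byte form F2 BF 8C 9E at offsets 9–12.
U+10303 → 4-byte form F0 90 8C 83 at offsets 13–16.
U+B89B5 → 4-byte form F2 B8 A6 B5 at offsets 17–20.
Offset 20 falls in char 6's range; it's byte 4 of F2 B8 A6 B5 = 0xB5.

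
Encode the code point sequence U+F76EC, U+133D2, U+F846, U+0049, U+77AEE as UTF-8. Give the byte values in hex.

U+F76EC: 4-byte form → F3 B7 9B AC.
U+133D2: 4-byte form → F0 93 8F 92.
U+F846: 3-byte form → EF A1 86.
U+0049: 1-byte form → 49.
U+77AEE: 4-byte form → F1 B7 AB AE.
Concatenated (16 bytes): F3 B7 9B AC F0 93 8F 92 EF A1 86 49 F1 B7 AB AE.

F3 B7 9B AC F0 93 8F 92 EF A1 86 49 F1 B7 AB AE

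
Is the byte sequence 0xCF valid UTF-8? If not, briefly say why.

Leading byte 0xCF = 11001111 → 2-byte form, but only 1 byte is present.

invalid (sequence truncated)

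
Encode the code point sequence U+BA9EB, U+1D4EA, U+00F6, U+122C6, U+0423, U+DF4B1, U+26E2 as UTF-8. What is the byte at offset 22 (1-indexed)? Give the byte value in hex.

1-indexed offset 22 is 0-indexed offset 21.
U+BA9EB → 4-byte form F2 BA A7 AB at offsets 0–3.
U+1D4EA → 4-byte form F0 9D 93 AA at offsets 4–7.
U+00F6 → 2-byte form C3 B6 at offsets 8–9.
U+122C6 → 4-byte form F0 92 8B 86 at offsets 10–13.
U+0423 → 2-byte form D0 A3 at offsets 14–15.
U+DF4B1 → 4-byte form F3 9F 92 B1 at offsets 16–19.
U+26E2 → 3-byte form E2 9B A2 at offsets 20–22.
Offset 21 falls in char 7's range; it's byte 2 of E2 9B A2 = 0x9B.

0x9B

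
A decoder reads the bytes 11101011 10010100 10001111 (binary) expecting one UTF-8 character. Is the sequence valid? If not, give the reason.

Leading byte 0xEB = 11101011 → 3-byte form.
Continuation bytes 0x94=10010100, 0x8F=10001111 all match 10xxxxxx.
Decoded value 0xB50F is ≥ 0x800 (shortest form) and not a surrogate.

valid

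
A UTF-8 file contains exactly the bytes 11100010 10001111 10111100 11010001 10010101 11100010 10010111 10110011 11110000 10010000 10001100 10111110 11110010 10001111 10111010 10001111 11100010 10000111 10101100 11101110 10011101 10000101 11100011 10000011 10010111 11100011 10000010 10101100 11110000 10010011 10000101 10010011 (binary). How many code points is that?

Byte at offset 0: 0xE2 = 11100010 → 3-byte char (#1). Advance 3.
Byte at offset 3: 0xD1 = 11010001 → 2-byte char (#2). Advance 2.
Byte at offset 5: 0xE2 = 11100010 → 3-byte char (#3). Advance 3.
Byte at offset 8: 0xF0 = 11110000 → 4-byte char (#4). Advance 4.
Byte at offset 12: 0xF2 = 11110010 → 4-byte char (#5). Advance 4.
Byte at offset 16: 0xE2 = 11100010 → 3-byte char (#6). Advance 3.
Byte at offset 19: 0xEE = 11101110 → 3-byte char (#7). Advance 3.
Byte at offset 22: 0xE3 = 11100011 → 3-byte char (#8). Advance 3.
Byte at offset 25: 0xE3 = 11100011 → 3-byte char (#9). Advance 3.
Byte at offset 28: 0xF0 = 11110000 → 4-byte char (#10). Advance 4.
Reached end at offset 32 after 10 code points.

10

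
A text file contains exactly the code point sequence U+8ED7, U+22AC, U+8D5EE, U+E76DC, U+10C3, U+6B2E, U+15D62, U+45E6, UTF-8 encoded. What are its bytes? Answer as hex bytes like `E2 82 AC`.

U+8ED7: 3-byte form → E8 BB 97.
U+22AC: 3-byte form → E2 8A AC.
U+8D5EE: 4-byte form → F2 8D 97 AE.
U+E76DC: 4-byte form → F3 A7 9B 9C.
U+10C3: 3-byte form → E1 83 83.
U+6B2E: 3-byte form → E6 AC AE.
U+15D62: 4-byte form → F0 95 B5 A2.
U+45E6: 3-byte form → E4 97 A6.
Concatenated (27 bytes): E8 BB 97 E2 8A AC F2 8D 97 AE F3 A7 9B 9C E1 83 83 E6 AC AE F0 95 B5 A2 E4 97 A6.

E8 BB 97 E2 8A AC F2 8D 97 AE F3 A7 9B 9C E1 83 83 E6 AC AE F0 95 B5 A2 E4 97 A6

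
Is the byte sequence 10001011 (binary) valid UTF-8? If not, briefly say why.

Byte 0x8B = 10001011 has the form 10xxxxxx — a continuation byte — but there is no preceding leading byte.

invalid (continuation byte with no leading byte)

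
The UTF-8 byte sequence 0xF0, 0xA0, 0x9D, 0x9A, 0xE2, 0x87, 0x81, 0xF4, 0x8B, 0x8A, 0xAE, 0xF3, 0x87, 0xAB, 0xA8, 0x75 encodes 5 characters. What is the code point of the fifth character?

Offset 0: leading byte 0xF0 = 11110000 → 4-byte char #1 = F0 A0 9D 9A.
Offset 4: leading byte 0xE2 = 11100010 → 3-byte char #2 = E2 87 81.
Offset 7: leading byte 0xF4 = 11110100 → 4-byte char #3 = F4 8B 8A AE.
Offset 11: leading byte 0xF3 = 11110011 → 4-byte char #4 = F3 87 AB A8.
Offset 15: leading byte 0x75 = 01110101 → 1-byte char #5 = 75.
Leading byte 0x75 = 01110101 matches 0xxxxxxx → 1-byte sequence.
Byte 1: 0x75 = 01110101, payload 1110101 (7 bits).
Concatenate: 1110101 = 0x75 (7 bits → U+0075).

U+0075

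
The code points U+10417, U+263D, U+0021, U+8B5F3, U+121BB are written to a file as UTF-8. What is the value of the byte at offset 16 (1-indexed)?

1-indexed offset 16 is 0-indexed offset 15.
U+10417 → 4-byte form F0 90 90 97 at offsets 0–3.
U+263D → 3-byte form E2 98 BD at offsets 4–6.
U+0021 → 1-byte form 21 at offsets 7–7.
U+8B5F3 → 4-byte form F2 8B 97 B3 at offsets 8–11.
U+121BB → 4-byte form F0 92 86 BB at offsets 12–15.
Offset 15 falls in char 5's range; it's byte 4 of F0 92 86 BB = 0xBB.

0xBB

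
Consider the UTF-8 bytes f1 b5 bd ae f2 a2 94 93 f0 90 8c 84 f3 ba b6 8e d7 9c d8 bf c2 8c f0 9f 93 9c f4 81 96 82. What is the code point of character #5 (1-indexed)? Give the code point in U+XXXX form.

Offset 0: leading byte 0xF1 = 11110001 → 4-byte char #1 = F1 B5 BD AE.
Offset 4: leading byte 0xF2 = 11110010 → 4-byte char #2 = F2 A2 94 93.
Offset 8: leading byte 0xF0 = 11110000 → 4-byte char #3 = F0 90 8C 84.
Offset 12: leading byte 0xF3 = 11110011 → 4-byte char #4 = F3 BA B6 8E.
Offset 16: leading byte 0xD7 = 11010111 → 2-byte char #5 = D7 9C.
Leading byte 0xD7 = 11010111 matches 110xxxxx → 2-byte sequence.
Byte 1: 0xD7 = 11010111, payload 10111 (5 bits).
Byte 2: 0x9C = 10011100 (10xxxxxx ✓), payload 011100.
Concatenate: 10111011100 = 0x5DC (11 bits → U+05DC).

U+05DC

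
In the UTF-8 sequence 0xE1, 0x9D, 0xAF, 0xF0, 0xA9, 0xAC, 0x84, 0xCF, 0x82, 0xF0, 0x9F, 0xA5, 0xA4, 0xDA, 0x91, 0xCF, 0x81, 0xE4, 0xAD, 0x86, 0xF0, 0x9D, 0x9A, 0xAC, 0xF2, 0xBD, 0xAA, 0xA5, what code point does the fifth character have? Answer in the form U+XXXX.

Offset 0: leading byte 0xE1 = 11100001 → 3-byte char #1 = E1 9D AF.
Offset 3: leading byte 0xF0 = 11110000 → 4-byte char #2 = F0 A9 AC 84.
Offset 7: leading byte 0xCF = 11001111 → 2-byte char #3 = CF 82.
Offset 9: leading byte 0xF0 = 11110000 → 4-byte char #4 = F0 9F A5 A4.
Offset 13: leading byte 0xDA = 11011010 → 2-byte char #5 = DA 91.
Leading byte 0xDA = 11011010 matches 110xxxxx → 2-byte sequence.
Byte 1: 0xDA = 11011010, payload 11010 (5 bits).
Byte 2: 0x91 = 10010001 (10xxxxxx ✓), payload 010001.
Concatenate: 11010010001 = 0x691 (11 bits → U+0691).

U+0691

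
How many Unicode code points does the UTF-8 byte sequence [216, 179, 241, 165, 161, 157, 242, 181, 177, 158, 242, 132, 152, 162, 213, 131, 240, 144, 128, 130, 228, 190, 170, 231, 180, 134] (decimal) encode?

Byte at offset 0: 0xD8 = 11011000 → 2-byte char (#1). Advance 2.
Byte at offset 2: 0xF1 = 11110001 → 4-byte char (#2). Advance 4.
Byte at offset 6: 0xF2 = 11110010 → 4-byte char (#3). Advance 4.
Byte at offset 10: 0xF2 = 11110010 → 4-byte char (#4). Advance 4.
Byte at offset 14: 0xD5 = 11010101 → 2-byte char (#5). Advance 2.
Byte at offset 16: 0xF0 = 11110000 → 4-byte char (#6). Advance 4.
Byte at offset 20: 0xE4 = 11100100 → 3-byte char (#7). Advance 3.
Byte at offset 23: 0xE7 = 11100111 → 3-byte char (#8). Advance 3.
Reached end at offset 26 after 8 code points.

8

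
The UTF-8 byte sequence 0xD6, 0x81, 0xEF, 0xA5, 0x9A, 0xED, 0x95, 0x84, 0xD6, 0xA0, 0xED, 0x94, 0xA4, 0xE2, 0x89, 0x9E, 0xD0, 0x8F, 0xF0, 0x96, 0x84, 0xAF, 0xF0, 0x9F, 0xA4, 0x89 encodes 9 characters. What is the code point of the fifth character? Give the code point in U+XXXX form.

U+D524

Offset 0: leading byte 0xD6 = 11010110 → 2-byte char #1 = D6 81.
Offset 2: leading byte 0xEF = 11101111 → 3-byte char #2 = EF A5 9A.
Offset 5: leading byte 0xED = 11101101 → 3-byte char #3 = ED 95 84.
Offset 8: leading byte 0xD6 = 11010110 → 2-byte char #4 = D6 A0.
Offset 10: leading byte 0xED = 11101101 → 3-byte char #5 = ED 94 A4.
Leading byte 0xED = 11101101 matches 1110xxxx → 3-byte sequence.
Byte 1: 0xED = 11101101, payload 1101 (4 bits).
Byte 2: 0x94 = 10010100 (10xxxxxx ✓), payload 010100.
Byte 3: 0xA4 = 10100100 (10xxxxxx ✓), payload 100100.
Concatenate: 1101010100100100 = 0xD524 (16 bits → U+D524).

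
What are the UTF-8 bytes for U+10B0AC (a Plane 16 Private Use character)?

F4 8B 82 AC

U+10B0AC = 0x10B0AC = 1093804 decimal. In range U+10000–U+10FFFF → 4-byte form: 11110xxx 10xxxxxx 10xxxxxx 10xxxxxx.
Binary (21 bits): 100001011000010101100.
Split 3+6+6+6: 100 | 001011 | 000010 | 101100.
Byte 1: 11110100 = 0xF4.
Byte 2: 10001011 = 0x8B.
Byte 3: 10000010 = 0x82.
Byte 4: 10101100 = 0xAC.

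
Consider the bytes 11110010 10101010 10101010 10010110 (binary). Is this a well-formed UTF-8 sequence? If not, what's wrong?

valid

Leading byte 0xF2 = 11110010 → 4-byte form.
Continuation bytes 0xAA=10101010, 0xAA=10101010, 0x96=10010110 all match 10xxxxxx.
Decoded value 0xAAA96 is ≥ 0x10000 (shortest form) and not a surrogate.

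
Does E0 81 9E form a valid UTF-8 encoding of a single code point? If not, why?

invalid (overlong encoding)

Leading byte 0xE0 = 11100000 → 3-byte form.
Continuation bytes all match 10xxxxxx. Payload decodes to 0x5E.
But 0x5E < 0x800, the minimum for a 3-byte sequence — this is an overlong encoding.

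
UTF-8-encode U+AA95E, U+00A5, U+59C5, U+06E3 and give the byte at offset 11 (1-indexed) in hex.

1-indexed offset 11 is 0-indexed offset 10.
U+AA95E → 4-byte form F2 AA A5 9E at offsets 0–3.
U+00A5 → 2-byte form C2 A5 at offsets 4–5.
U+59C5 → 3-byte form E5 A7 85 at offsets 6–8.
U+06E3 → 2-byte form DB A3 at offsets 9–10.
Offset 10 falls in char 4's range; it's byte 2 of DB A3 = 0xA3.

0xA3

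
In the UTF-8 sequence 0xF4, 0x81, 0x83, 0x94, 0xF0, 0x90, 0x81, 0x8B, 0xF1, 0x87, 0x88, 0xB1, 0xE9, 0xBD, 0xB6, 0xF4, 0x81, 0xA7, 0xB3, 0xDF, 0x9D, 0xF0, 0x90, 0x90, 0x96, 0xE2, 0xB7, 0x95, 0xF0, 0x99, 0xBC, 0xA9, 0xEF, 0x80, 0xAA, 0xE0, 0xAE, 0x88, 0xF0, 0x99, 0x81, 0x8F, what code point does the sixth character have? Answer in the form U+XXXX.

U+07DD

Offset 0: leading byte 0xF4 = 11110100 → 4-byte char #1 = F4 81 83 94.
Offset 4: leading byte 0xF0 = 11110000 → 4-byte char #2 = F0 90 81 8B.
Offset 8: leading byte 0xF1 = 11110001 → 4-byte char #3 = F1 87 88 B1.
Offset 12: leading byte 0xE9 = 11101001 → 3-byte char #4 = E9 BD B6.
Offset 15: leading byte 0xF4 = 11110100 → 4-byte char #5 = F4 81 A7 B3.
Offset 19: leading byte 0xDF = 11011111 → 2-byte char #6 = DF 9D.
Leading byte 0xDF = 11011111 matches 110xxxxx → 2-byte sequence.
Byte 1: 0xDF = 11011111, payload 11111 (5 bits).
Byte 2: 0x9D = 10011101 (10xxxxxx ✓), payload 011101.
Concatenate: 11111011101 = 0x7DD (11 bits → U+07DD).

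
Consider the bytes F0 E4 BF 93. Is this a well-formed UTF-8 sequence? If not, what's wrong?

Leading byte 0xF0 = 11110000 → 4-byte form.
Byte 2 is 0xE4 = 11100100, which is not 10xxxxxx — expected a continuation byte.

invalid (non-continuation byte where continuation expected)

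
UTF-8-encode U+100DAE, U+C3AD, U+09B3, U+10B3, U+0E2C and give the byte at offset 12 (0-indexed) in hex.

0xB3

U+100DAE → 4-byte form F4 80 B6 AE at offsets 0–3.
U+C3AD → 3-byte form EC 8E AD at offsets 4–6.
U+09B3 → 3-byte form E0 A6 B3 at offsets 7–9.
U+10B3 → 3-byte form E1 82 B3 at offsets 10–12.
Offset 12 falls in char 4's range; it's byte 3 of E1 82 B3 = 0xB3.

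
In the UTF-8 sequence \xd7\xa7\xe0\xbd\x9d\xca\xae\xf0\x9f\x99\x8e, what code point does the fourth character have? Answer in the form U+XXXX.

Offset 0: leading byte 0xD7 = 11010111 → 2-byte char #1 = D7 A7.
Offset 2: leading byte 0xE0 = 11100000 → 3-byte char #2 = E0 BD 9D.
Offset 5: leading byte 0xCA = 11001010 → 2-byte char #3 = CA AE.
Offset 7: leading byte 0xF0 = 11110000 → 4-byte char #4 = F0 9F 99 8E.
Leading byte 0xF0 = 11110000 matches 11110xxx → 4-byte sequence.
Byte 1: 0xF0 = 11110000, payload 000 (3 bits).
Byte 2: 0x9F = 10011111 (10xxxxxx ✓), payload 011111.
Byte 3: 0x99 = 10011001 (10xxxxxx ✓), payload 011001.
Byte 4: 0x8E = 10001110 (10xxxxxx ✓), payload 001110.
Concatenate: 000011111011001001110 = 0x1F64E (21 bits → U+1F64E).

U+1F64E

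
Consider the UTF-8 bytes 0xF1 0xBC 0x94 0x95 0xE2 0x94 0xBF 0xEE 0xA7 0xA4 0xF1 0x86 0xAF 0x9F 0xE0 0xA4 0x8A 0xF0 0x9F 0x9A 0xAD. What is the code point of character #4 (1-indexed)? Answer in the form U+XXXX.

Offset 0: leading byte 0xF1 = 11110001 → 4-byte char #1 = F1 BC 94 95.
Offset 4: leading byte 0xE2 = 11100010 → 3-byte char #2 = E2 94 BF.
Offset 7: leading byte 0xEE = 11101110 → 3-byte char #3 = EE A7 A4.
Offset 10: leading byte 0xF1 = 11110001 → 4-byte char #4 = F1 86 AF 9F.
Leading byte 0xF1 = 11110001 matches 11110xxx → 4-byte sequence.
Byte 1: 0xF1 = 11110001, payload 001 (3 bits).
Byte 2: 0x86 = 10000110 (10xxxxxx ✓), payload 000110.
Byte 3: 0xAF = 10101111 (10xxxxxx ✓), payload 101111.
Byte 4: 0x9F = 10011111 (10xxxxxx ✓), payload 011111.
Concatenate: 001000110101111011111 = 0x46BDF (21 bits → U+46BDF).

U+46BDF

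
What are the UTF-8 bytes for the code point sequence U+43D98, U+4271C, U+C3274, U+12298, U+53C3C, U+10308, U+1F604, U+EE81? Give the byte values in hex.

F1 83 B6 98 F1 82 9C 9C F3 83 89 B4 F0 92 8A 98 F1 93 B0 BC F0 90 8C 88 F0 9F 98 84 EE BA 81

U+43D98: 4-byte form → F1 83 B6 98.
U+4271C: 4-byte form → F1 82 9C 9C.
U+C3274: 4-byte form → F3 83 89 B4.
U+12298: 4-byte form → F0 92 8A 98.
U+53C3C: 4-byte form → F1 93 B0 BC.
U+10308: 4-byte form → F0 90 8C 88.
U+1F604: 4-byte form → F0 9F 98 84.
U+EE81: 3-byte form → EE BA 81.
Concatenated (31 bytes): F1 83 B6 98 F1 82 9C 9C F3 83 89 B4 F0 92 8A 98 F1 93 B0 BC F0 90 8C 88 F0 9F 98 84 EE BA 81.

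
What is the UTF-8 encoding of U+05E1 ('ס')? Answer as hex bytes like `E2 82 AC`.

U+05E1 = 0x5E1 = 1505 decimal. In range U+0080–U+07FF → 2-byte form: 110xxxxx 10xxxxxx.
Binary (11 bits): 10111100001.
Split 5+6: 10111 | 100001.
Byte 1: 11010111 = 0xD7.
Byte 2: 10100001 = 0xA1.

D7 A1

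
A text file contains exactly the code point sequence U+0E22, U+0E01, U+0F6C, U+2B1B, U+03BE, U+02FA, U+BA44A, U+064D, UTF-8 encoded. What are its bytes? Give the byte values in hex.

E0 B8 A2 E0 B8 81 E0 BD AC E2 AC 9B CE BE CB BA F2 BA 91 8A D9 8D

U+0E22: 3-byte form → E0 B8 A2.
U+0E01: 3-byte form → E0 B8 81.
U+0F6C: 3-byte form → E0 BD AC.
U+2B1B: 3-byte form → E2 AC 9B.
U+03BE: 2-byte form → CE BE.
U+02FA: 2-byte form → CB BA.
U+BA44A: 4-byte form → F2 BA 91 8A.
U+064D: 2-byte form → D9 8D.
Concatenated (22 bytes): E0 B8 A2 E0 B8 81 E0 BD AC E2 AC 9B CE BE CB BA F2 BA 91 8A D9 8D.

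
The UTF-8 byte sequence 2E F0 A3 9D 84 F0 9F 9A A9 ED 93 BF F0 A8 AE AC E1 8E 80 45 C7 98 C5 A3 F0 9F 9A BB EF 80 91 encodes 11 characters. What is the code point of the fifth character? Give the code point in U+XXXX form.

U+28BAC

Offset 0: leading byte 0x2E = 00101110 → 1-byte char #1 = 2E.
Offset 1: leading byte 0xF0 = 11110000 → 4-byte char #2 = F0 A3 9D 84.
Offset 5: leading byte 0xF0 = 11110000 → 4-byte char #3 = F0 9F 9A A9.
Offset 9: leading byte 0xED = 11101101 → 3-byte char #4 = ED 93 BF.
Offset 12: leading byte 0xF0 = 11110000 → 4-byte char #5 = F0 A8 AE AC.
Leading byte 0xF0 = 11110000 matches 11110xxx → 4-byte sequence.
Byte 1: 0xF0 = 11110000, payload 000 (3 bits).
Byte 2: 0xA8 = 10101000 (10xxxxxx ✓), payload 101000.
Byte 3: 0xAE = 10101110 (10xxxxxx ✓), payload 101110.
Byte 4: 0xAC = 10101100 (10xxxxxx ✓), payload 101100.
Concatenate: 000101000101110101100 = 0x28BAC (21 bits → U+28BAC).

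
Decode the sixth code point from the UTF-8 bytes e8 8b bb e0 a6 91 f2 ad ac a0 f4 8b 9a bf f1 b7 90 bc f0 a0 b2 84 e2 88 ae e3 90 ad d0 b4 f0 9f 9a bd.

Offset 0: leading byte 0xE8 = 11101000 → 3-byte char #1 = E8 8B BB.
Offset 3: leading byte 0xE0 = 11100000 → 3-byte char #2 = E0 A6 91.
Offset 6: leading byte 0xF2 = 11110010 → 4-byte char #3 = F2 AD AC A0.
Offset 10: leading byte 0xF4 = 11110100 → 4-byte char #4 = F4 8B 9A BF.
Offset 14: leading byte 0xF1 = 11110001 → 4-byte char #5 = F1 B7 90 BC.
Offset 18: leading byte 0xF0 = 11110000 → 4-byte char #6 = F0 A0 B2 84.
Leading byte 0xF0 = 11110000 matches 11110xxx → 4-byte sequence.
Byte 1: 0xF0 = 11110000, payload 000 (3 bits).
Byte 2: 0xA0 = 10100000 (10xxxxxx ✓), payload 100000.
Byte 3: 0xB2 = 10110010 (10xxxxxx ✓), payload 110010.
Byte 4: 0x84 = 10000100 (10xxxxxx ✓), payload 000100.
Concatenate: 000100000110010000100 = 0x20C84 (21 bits → U+20C84).

U+20C84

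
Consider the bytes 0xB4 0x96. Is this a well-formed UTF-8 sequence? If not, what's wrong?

invalid (continuation byte with no leading byte)

Byte 0xB4 = 10110100 has the form 10xxxxxx — a continuation byte — but there is no preceding leading byte.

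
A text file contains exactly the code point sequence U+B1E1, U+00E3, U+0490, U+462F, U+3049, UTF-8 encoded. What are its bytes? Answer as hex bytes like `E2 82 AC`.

EB 87 A1 C3 A3 D2 90 E4 98 AF E3 81 89

U+B1E1: 3-byte form → EB 87 A1.
U+00E3: 2-byte form → C3 A3.
U+0490: 2-byte form → D2 90.
U+462F: 3-byte form → E4 98 AF.
U+3049: 3-byte form → E3 81 89.
Concatenated (13 bytes): EB 87 A1 C3 A3 D2 90 E4 98 AF E3 81 89.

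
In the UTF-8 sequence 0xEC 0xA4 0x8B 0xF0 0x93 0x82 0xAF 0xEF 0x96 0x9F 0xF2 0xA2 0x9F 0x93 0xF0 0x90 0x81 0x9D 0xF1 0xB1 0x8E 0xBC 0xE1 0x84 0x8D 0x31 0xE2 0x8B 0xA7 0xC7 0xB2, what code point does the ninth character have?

Offset 0: leading byte 0xEC = 11101100 → 3-byte char #1 = EC A4 8B.
Offset 3: leading byte 0xF0 = 11110000 → 4-byte char #2 = F0 93 82 AF.
Offset 7: leading byte 0xEF = 11101111 → 3-byte char #3 = EF 96 9F.
Offset 10: leading byte 0xF2 = 11110010 → 4-byte char #4 = F2 A2 9F 93.
Offset 14: leading byte 0xF0 = 11110000 → 4-byte char #5 = F0 90 81 9D.
Offset 18: leading byte 0xF1 = 11110001 → 4-byte char #6 = F1 B1 8E BC.
Offset 22: leading byte 0xE1 = 11100001 → 3-byte char #7 = E1 84 8D.
Offset 25: leading byte 0x31 = 00110001 → 1-byte char #8 = 31.
Offset 26: leading byte 0xE2 = 11100010 → 3-byte char #9 = E2 8B A7.
Leading byte 0xE2 = 11100010 matches 1110xxxx → 3-byte sequence.
Byte 1: 0xE2 = 11100010, payload 0010 (4 bits).
Byte 2: 0x8B = 10001011 (10xxxxxx ✓), payload 001011.
Byte 3: 0xA7 = 10100111 (10xxxxxx ✓), payload 100111.
Concatenate: 0010001011100111 = 0x22E7 (16 bits → U+22E7).

U+22E7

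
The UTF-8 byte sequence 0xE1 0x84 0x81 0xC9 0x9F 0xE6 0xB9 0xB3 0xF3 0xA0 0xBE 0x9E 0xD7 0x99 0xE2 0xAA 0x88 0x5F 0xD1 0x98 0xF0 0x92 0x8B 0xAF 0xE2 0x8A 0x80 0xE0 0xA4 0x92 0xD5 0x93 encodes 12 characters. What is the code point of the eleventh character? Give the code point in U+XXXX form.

Offset 0: leading byte 0xE1 = 11100001 → 3-byte char #1 = E1 84 81.
Offset 3: leading byte 0xC9 = 11001001 → 2-byte char #2 = C9 9F.
Offset 5: leading byte 0xE6 = 11100110 → 3-byte char #3 = E6 B9 B3.
Offset 8: leading byte 0xF3 = 11110011 → 4-byte char #4 = F3 A0 BE 9E.
Offset 12: leading byte 0xD7 = 11010111 → 2-byte char #5 = D7 99.
Offset 14: leading byte 0xE2 = 11100010 → 3-byte char #6 = E2 AA 88.
Offset 17: leading byte 0x5F = 01011111 → 1-byte char #7 = 5F.
Offset 18: leading byte 0xD1 = 11010001 → 2-byte char #8 = D1 98.
Offset 20: leading byte 0xF0 = 11110000 → 4-byte char #9 = F0 92 8B AF.
Offset 24: leading byte 0xE2 = 11100010 → 3-byte char #10 = E2 8A 80.
Offset 27: leading byte 0xE0 = 11100000 → 3-byte char #11 = E0 A4 92.
Leading byte 0xE0 = 11100000 matches 1110xxxx → 3-byte sequence.
Byte 1: 0xE0 = 11100000, payload 0000 (4 bits).
Byte 2: 0xA4 = 10100100 (10xxxxxx ✓), payload 100100.
Byte 3: 0x92 = 10010010 (10xxxxxx ✓), payload 010010.
Concatenate: 0000100100010010 = 0x912 (16 bits → U+0912).

U+0912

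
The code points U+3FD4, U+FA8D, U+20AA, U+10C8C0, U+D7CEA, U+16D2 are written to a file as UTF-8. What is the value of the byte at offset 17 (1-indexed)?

0xAA

1-indexed offset 17 is 0-indexed offset 16.
U+3FD4 → 3-byte form E3 BF 94 at offsets 0–2.
U+FA8D → 3-byte form EF AA 8D at offsets 3–5.
U+20AA → 3-byte form E2 82 AA at offsets 6–8.
U+10C8C0 → 4-byte form F4 8C A3 80 at offsets 9–12.
U+D7CEA → 4-byte form F3 97 B3 AA at offsets 13–16.
Offset 16 falls in char 5's range; it's byte 4 of F3 97 B3 AA = 0xAA.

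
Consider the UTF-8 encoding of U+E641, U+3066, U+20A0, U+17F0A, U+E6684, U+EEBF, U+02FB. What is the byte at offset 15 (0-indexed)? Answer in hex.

0x9A

U+E641 → 3-byte form EE 99 81 at offsets 0–2.
U+3066 → 3-byte form E3 81 A6 at offsets 3–5.
U+20A0 → 3-byte form E2 82 A0 at offsets 6–8.
U+17F0A → 4-byte form F0 97 BC 8A at offsets 9–12.
U+E6684 → 4-byte form F3 A6 9A 84 at offsets 13–16.
Offset 15 falls in char 5's range; it's byte 3 of F3 A6 9A 84 = 0x9A.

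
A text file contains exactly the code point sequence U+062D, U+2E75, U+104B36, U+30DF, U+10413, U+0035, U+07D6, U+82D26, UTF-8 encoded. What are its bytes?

D8 AD E2 B9 B5 F4 84 AC B6 E3 83 9F F0 90 90 93 35 DF 96 F2 82 B4 A6

U+062D: 2-byte form → D8 AD.
U+2E75: 3-byte form → E2 B9 B5.
U+104B36: 4-byte form → F4 84 AC B6.
U+30DF: 3-byte form → E3 83 9F.
U+10413: 4-byte form → F0 90 90 93.
U+0035: 1-byte form → 35.
U+07D6: 2-byte form → DF 96.
U+82D26: 4-byte form → F2 82 B4 A6.
Concatenated (23 bytes): D8 AD E2 B9 B5 F4 84 AC B6 E3 83 9F F0 90 90 93 35 DF 96 F2 82 B4 A6.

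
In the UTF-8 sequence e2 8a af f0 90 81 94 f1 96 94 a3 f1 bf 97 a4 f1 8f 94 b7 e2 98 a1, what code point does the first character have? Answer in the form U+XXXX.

Offset 0: leading byte 0xE2 = 11100010 → 3-byte char #1 = E2 8A AF.
Leading byte 0xE2 = 11100010 matches 1110xxxx → 3-byte sequence.
Byte 1: 0xE2 = 11100010, payload 0010 (4 bits).
Byte 2: 0x8A = 10001010 (10xxxxxx ✓), payload 001010.
Byte 3: 0xAF = 10101111 (10xxxxxx ✓), payload 101111.
Concatenate: 0010001010101111 = 0x22AF (16 bits → U+22AF).

U+22AF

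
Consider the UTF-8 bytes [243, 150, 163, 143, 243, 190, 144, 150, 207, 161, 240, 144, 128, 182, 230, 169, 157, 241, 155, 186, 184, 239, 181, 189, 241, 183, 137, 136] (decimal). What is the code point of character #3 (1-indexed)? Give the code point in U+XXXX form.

U+03E1

Offset 0: leading byte 0xF3 = 11110011 → 4-byte char #1 = F3 96 A3 8F.
Offset 4: leading byte 0xF3 = 11110011 → 4-byte char #2 = F3 BE 90 96.
Offset 8: leading byte 0xCF = 11001111 → 2-byte char #3 = CF A1.
Leading byte 0xCF = 11001111 matches 110xxxxx → 2-byte sequence.
Byte 1: 0xCF = 11001111, payload 01111 (5 bits).
Byte 2: 0xA1 = 10100001 (10xxxxxx ✓), payload 100001.
Concatenate: 01111100001 = 0x3E1 (11 bits → U+03E1).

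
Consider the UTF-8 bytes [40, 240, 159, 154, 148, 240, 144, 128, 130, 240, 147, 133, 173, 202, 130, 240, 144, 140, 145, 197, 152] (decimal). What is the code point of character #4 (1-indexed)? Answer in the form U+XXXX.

U+1316D

Offset 0: leading byte 0x28 = 00101000 → 1-byte char #1 = 28.
Offset 1: leading byte 0xF0 = 11110000 → 4-byte char #2 = F0 9F 9A 94.
Offset 5: leading byte 0xF0 = 11110000 → 4-byte char #3 = F0 90 80 82.
Offset 9: leading byte 0xF0 = 11110000 → 4-byte char #4 = F0 93 85 AD.
Leading byte 0xF0 = 11110000 matches 11110xxx → 4-byte sequence.
Byte 1: 0xF0 = 11110000, payload 000 (3 bits).
Byte 2: 0x93 = 10010011 (10xxxxxx ✓), payload 010011.
Byte 3: 0x85 = 10000101 (10xxxxxx ✓), payload 000101.
Byte 4: 0xAD = 10101101 (10xxxxxx ✓), payload 101101.
Concatenate: 000010011000101101101 = 0x1316D (21 bits → U+1316D).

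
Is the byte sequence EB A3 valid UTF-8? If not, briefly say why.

Leading byte 0xEB = 11101011 → 3-byte form, but only 2 bytes are present.

invalid (sequence truncated)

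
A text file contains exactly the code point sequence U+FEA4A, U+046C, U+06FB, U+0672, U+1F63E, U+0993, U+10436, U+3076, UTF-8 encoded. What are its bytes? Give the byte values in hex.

F3 BE A9 8A D1 AC DB BB D9 B2 F0 9F 98 BE E0 A6 93 F0 90 90 B6 E3 81 B6

U+FEA4A: 4-byte form → F3 BE A9 8A.
U+046C: 2-byte form → D1 AC.
U+06FB: 2-byte form → DB BB.
U+0672: 2-byte form → D9 B2.
U+1F63E: 4-byte form → F0 9F 98 BE.
U+0993: 3-byte form → E0 A6 93.
U+10436: 4-byte form → F0 90 90 B6.
U+3076: 3-byte form → E3 81 B6.
Concatenated (24 bytes): F3 BE A9 8A D1 AC DB BB D9 B2 F0 9F 98 BE E0 A6 93 F0 90 90 B6 E3 81 B6.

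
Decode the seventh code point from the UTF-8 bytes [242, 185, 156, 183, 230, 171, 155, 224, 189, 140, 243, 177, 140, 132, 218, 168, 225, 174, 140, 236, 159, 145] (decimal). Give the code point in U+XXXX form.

Offset 0: leading byte 0xF2 = 11110010 → 4-byte char #1 = F2 B9 9C B7.
Offset 4: leading byte 0xE6 = 11100110 → 3-byte char #2 = E6 AB 9B.
Offset 7: leading byte 0xE0 = 11100000 → 3-byte char #3 = E0 BD 8C.
Offset 10: leading byte 0xF3 = 11110011 → 4-byte char #4 = F3 B1 8C 84.
Offset 14: leading byte 0xDA = 11011010 → 2-byte char #5 = DA A8.
Offset 16: leading byte 0xE1 = 11100001 → 3-byte char #6 = E1 AE 8C.
Offset 19: leading byte 0xEC = 11101100 → 3-byte char #7 = EC 9F 91.
Leading byte 0xEC = 11101100 matches 1110xxxx → 3-byte sequence.
Byte 1: 0xEC = 11101100, payload 1100 (4 bits).
Byte 2: 0x9F = 10011111 (10xxxxxx ✓), payload 011111.
Byte 3: 0x91 = 10010001 (10xxxxxx ✓), payload 010001.
Concatenate: 1100011111010001 = 0xC7D1 (16 bits → U+C7D1).

U+C7D1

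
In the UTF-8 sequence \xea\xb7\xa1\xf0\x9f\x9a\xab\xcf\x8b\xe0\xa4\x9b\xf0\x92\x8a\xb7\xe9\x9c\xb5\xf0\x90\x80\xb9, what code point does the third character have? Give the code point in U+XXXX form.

U+03CB

Offset 0: leading byte 0xEA = 11101010 → 3-byte char #1 = EA B7 A1.
Offset 3: leading byte 0xF0 = 11110000 → 4-byte char #2 = F0 9F 9A AB.
Offset 7: leading byte 0xCF = 11001111 → 2-byte char #3 = CF 8B.
Leading byte 0xCF = 11001111 matches 110xxxxx → 2-byte sequence.
Byte 1: 0xCF = 11001111, payload 01111 (5 bits).
Byte 2: 0x8B = 10001011 (10xxxxxx ✓), payload 001011.
Concatenate: 01111001011 = 0x3CB (11 bits → U+03CB).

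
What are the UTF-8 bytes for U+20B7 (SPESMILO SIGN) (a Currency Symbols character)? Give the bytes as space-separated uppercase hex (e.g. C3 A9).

U+20B7 = 0x20B7 = 8375 decimal. In range U+0800–U+FFFF → 3-byte form: 1110xxxx 10xxxxxx 10xxxxxx.
Binary (16 bits): 0010000010110111.
Split 4+6+6: 0010 | 000010 | 110111.
Byte 1: 11100010 = 0xE2.
Byte 2: 10000010 = 0x82.
Byte 3: 10110111 = 0xB7.

E2 82 B7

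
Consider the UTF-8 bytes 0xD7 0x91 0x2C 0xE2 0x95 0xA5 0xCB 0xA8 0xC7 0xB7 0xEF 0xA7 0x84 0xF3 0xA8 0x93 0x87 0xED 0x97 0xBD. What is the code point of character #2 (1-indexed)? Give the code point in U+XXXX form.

U+002C

Offset 0: leading byte 0xD7 = 11010111 → 2-byte char #1 = D7 91.
Offset 2: leading byte 0x2C = 00101100 → 1-byte char #2 = 2C.
Leading byte 0x2C = 00101100 matches 0xxxxxxx → 1-byte sequence.
Byte 1: 0x2C = 00101100, payload 0101100 (7 bits).
Concatenate: 0101100 = 0x2C (7 bits → U+002C).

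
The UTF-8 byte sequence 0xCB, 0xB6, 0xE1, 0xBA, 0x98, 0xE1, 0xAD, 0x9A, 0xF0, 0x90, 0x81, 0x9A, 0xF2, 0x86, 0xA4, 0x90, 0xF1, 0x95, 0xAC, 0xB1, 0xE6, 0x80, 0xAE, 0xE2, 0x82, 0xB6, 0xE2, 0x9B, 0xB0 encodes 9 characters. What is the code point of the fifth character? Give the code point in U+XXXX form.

Offset 0: leading byte 0xCB = 11001011 → 2-byte char #1 = CB B6.
Offset 2: leading byte 0xE1 = 11100001 → 3-byte char #2 = E1 BA 98.
Offset 5: leading byte 0xE1 = 11100001 → 3-byte char #3 = E1 AD 9A.
Offset 8: leading byte 0xF0 = 11110000 → 4-byte char #4 = F0 90 81 9A.
Offset 12: leading byte 0xF2 = 11110010 → 4-byte char #5 = F2 86 A4 90.
Leading byte 0xF2 = 11110010 matches 11110xxx → 4-byte sequence.
Byte 1: 0xF2 = 11110010, payload 010 (3 bits).
Byte 2: 0x86 = 10000110 (10xxxxxx ✓), payload 000110.
Byte 3: 0xA4 = 10100100 (10xxxxxx ✓), payload 100100.
Byte 4: 0x90 = 10010000 (10xxxxxx ✓), payload 010000.
Concatenate: 010000110100100010000 = 0x86910 (21 bits → U+86910).

U+86910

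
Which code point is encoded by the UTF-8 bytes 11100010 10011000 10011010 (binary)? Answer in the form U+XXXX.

Leading byte 0xE2 = 11100010 matches 1110xxxx → 3-byte sequence.
Byte 1: 0xE2 = 11100010, payload 0010 (4 bits).
Byte 2: 0x98 = 10011000 (10xxxxxx ✓), payload 011000.
Byte 3: 0x9A = 10011010 (10xxxxxx ✓), payload 011010.
Concatenate: 0010011000011010 = 0x261A (16 bits → U+261A).

U+261A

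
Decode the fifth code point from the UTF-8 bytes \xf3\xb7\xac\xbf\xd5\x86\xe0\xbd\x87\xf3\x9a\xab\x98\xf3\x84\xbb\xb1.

Offset 0: leading byte 0xF3 = 11110011 → 4-byte char #1 = F3 B7 AC BF.
Offset 4: leading byte 0xD5 = 11010101 → 2-byte char #2 = D5 86.
Offset 6: leading byte 0xE0 = 11100000 → 3-byte char #3 = E0 BD 87.
Offset 9: leading byte 0xF3 = 11110011 → 4-byte char #4 = F3 9A AB 98.
Offset 13: leading byte 0xF3 = 11110011 → 4-byte char #5 = F3 84 BB B1.
Leading byte 0xF3 = 11110011 matches 11110xxx → 4-byte sequence.
Byte 1: 0xF3 = 11110011, payload 011 (3 bits).
Byte 2: 0x84 = 10000100 (10xxxxxx ✓), payload 000100.
Byte 3: 0xBB = 10111011 (10xxxxxx ✓), payload 111011.
Byte 4: 0xB1 = 10110001 (10xxxxxx ✓), payload 110001.
Concatenate: 011000100111011110001 = 0xC4EF1 (21 bits → U+C4EF1).

U+C4EF1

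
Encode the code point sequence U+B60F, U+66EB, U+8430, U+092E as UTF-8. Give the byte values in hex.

EB 98 8F E6 9B AB E8 90 B0 E0 A4 AE

U+B60F: 3-byte form → EB 98 8F.
U+66EB: 3-byte form → E6 9B AB.
U+8430: 3-byte form → E8 90 B0.
U+092E: 3-byte form → E0 A4 AE.
Concatenated (12 bytes): EB 98 8F E6 9B AB E8 90 B0 E0 A4 AE.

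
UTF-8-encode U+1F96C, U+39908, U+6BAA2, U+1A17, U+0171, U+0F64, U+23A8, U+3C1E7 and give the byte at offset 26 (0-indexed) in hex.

U+1F96C → 4-byte form F0 9F A5 AC at offsets 0–3.
U+39908 → 4-byte form F0 B9 A4 88 at offsets 4–7.
U+6BAA2 → 4-byte form F1 AB AA A2 at offsets 8–11.
U+1A17 → 3-byte form E1 A8 97 at offsets 12–14.
U+0171 → 2-byte form C5 B1 at offsets 15–16.
U+0F64 → 3-byte form E0 BD A4 at offsets 17–19.
U+23A8 → 3-byte form E2 8E A8 at offsets 20–22.
U+3C1E7 → 4-byte form F0 BC 87 A7 at offsets 23–26.
Offset 26 falls in char 8's range; it's byte 4 of F0 BC 87 A7 = 0xA7.

0xA7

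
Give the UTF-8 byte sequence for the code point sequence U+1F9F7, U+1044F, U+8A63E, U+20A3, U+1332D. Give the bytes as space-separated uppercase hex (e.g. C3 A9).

U+1F9F7: 4-byte form → F0 9F A7 B7.
U+1044F: 4-byte form → F0 90 91 8F.
U+8A63E: 4-byte form → F2 8A 98 BE.
U+20A3: 3-byte form → E2 82 A3.
U+1332D: 4-byte form → F0 93 8C AD.
Concatenated (19 bytes): F0 9F A7 B7 F0 90 91 8F F2 8A 98 BE E2 82 A3 F0 93 8C AD.

F0 9F A7 B7 F0 90 91 8F F2 8A 98 BE E2 82 A3 F0 93 8C AD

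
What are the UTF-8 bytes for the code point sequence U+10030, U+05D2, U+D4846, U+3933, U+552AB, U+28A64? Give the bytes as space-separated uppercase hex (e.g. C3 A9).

U+10030: 4-byte form → F0 90 80 B0.
U+05D2: 2-byte form → D7 92.
U+D4846: 4-byte form → F3 94 A1 86.
U+3933: 3-byte form → E3 A4 B3.
U+552AB: 4-byte form → F1 95 8A AB.
U+28A64: 4-byte form → F0 A8 A9 A4.
Concatenated (21 bytes): F0 90 80 B0 D7 92 F3 94 A1 86 E3 A4 B3 F1 95 8A AB F0 A8 A9 A4.

F0 90 80 B0 D7 92 F3 94 A1 86 E3 A4 B3 F1 95 8A AB F0 A8 A9 A4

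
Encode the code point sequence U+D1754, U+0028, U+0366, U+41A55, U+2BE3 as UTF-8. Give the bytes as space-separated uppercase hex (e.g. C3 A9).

U+D1754: 4-byte form → F3 91 9D 94.
U+0028: 1-byte form → 28.
U+0366: 2-byte form → CD A6.
U+41A55: 4-byte form → F1 81 A9 95.
U+2BE3: 3-byte form → E2 AF A3.
Concatenated (14 bytes): F3 91 9D 94 28 CD A6 F1 81 A9 95 E2 AF A3.

F3 91 9D 94 28 CD A6 F1 81 A9 95 E2 AF A3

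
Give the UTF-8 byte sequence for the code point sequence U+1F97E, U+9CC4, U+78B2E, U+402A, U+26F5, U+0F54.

U+1F97E: 4-byte form → F0 9F A5 BE.
U+9CC4: 3-byte form → E9 B3 84.
U+78B2E: 4-byte form → F1 B8 AC AE.
U+402A: 3-byte form → E4 80 AA.
U+26F5: 3-byte form → E2 9B B5.
U+0F54: 3-byte form → E0 BD 94.
Concatenated (20 bytes): F0 9F A5 BE E9 B3 84 F1 B8 AC AE E4 80 AA E2 9B B5 E0 BD 94.

F0 9F A5 BE E9 B3 84 F1 B8 AC AE E4 80 AA E2 9B B5 E0 BD 94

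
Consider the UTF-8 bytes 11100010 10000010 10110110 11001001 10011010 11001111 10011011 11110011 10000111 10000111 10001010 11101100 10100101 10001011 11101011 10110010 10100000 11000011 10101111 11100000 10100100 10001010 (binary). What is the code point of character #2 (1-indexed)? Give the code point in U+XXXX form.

U+025A

Offset 0: leading byte 0xE2 = 11100010 → 3-byte char #1 = E2 82 B6.
Offset 3: leading byte 0xC9 = 11001001 → 2-byte char #2 = C9 9A.
Leading byte 0xC9 = 11001001 matches 110xxxxx → 2-byte sequence.
Byte 1: 0xC9 = 11001001, payload 01001 (5 bits).
Byte 2: 0x9A = 10011010 (10xxxxxx ✓), payload 011010.
Concatenate: 01001011010 = 0x25A (11 bits → U+025A).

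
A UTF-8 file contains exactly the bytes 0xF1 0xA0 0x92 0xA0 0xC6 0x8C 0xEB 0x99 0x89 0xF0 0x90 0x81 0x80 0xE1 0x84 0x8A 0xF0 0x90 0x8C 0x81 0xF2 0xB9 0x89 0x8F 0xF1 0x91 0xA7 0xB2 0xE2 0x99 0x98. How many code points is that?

9

Byte at offset 0: 0xF1 = 11110001 → 4-byte char (#1). Advance 4.
Byte at offset 4: 0xC6 = 11000110 → 2-byte char (#2). Advance 2.
Byte at offset 6: 0xEB = 11101011 → 3-byte char (#3). Advance 3.
Byte at offset 9: 0xF0 = 11110000 → 4-byte char (#4). Advance 4.
Byte at offset 13: 0xE1 = 11100001 → 3-byte char (#5). Advance 3.
Byte at offset 16: 0xF0 = 11110000 → 4-byte char (#6). Advance 4.
Byte at offset 20: 0xF2 = 11110010 → 4-byte char (#7). Advance 4.
Byte at offset 24: 0xF1 = 11110001 → 4-byte char (#8). Advance 4.
Byte at offset 28: 0xE2 = 11100010 → 3-byte char (#9). Advance 3.
Reached end at offset 31 after 9 code points.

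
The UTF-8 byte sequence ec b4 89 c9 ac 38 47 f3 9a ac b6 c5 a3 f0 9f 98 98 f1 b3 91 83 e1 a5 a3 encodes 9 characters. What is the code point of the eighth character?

Offset 0: leading byte 0xEC = 11101100 → 3-byte char #1 = EC B4 89.
Offset 3: leading byte 0xC9 = 11001001 → 2-byte char #2 = C9 AC.
Offset 5: leading byte 0x38 = 00111000 → 1-byte char #3 = 38.
Offset 6: leading byte 0x47 = 01000111 → 1-byte char #4 = 47.
Offset 7: leading byte 0xF3 = 11110011 → 4-byte char #5 = F3 9A AC B6.
Offset 11: leading byte 0xC5 = 11000101 → 2-byte char #6 = C5 A3.
Offset 13: leading byte 0xF0 = 11110000 → 4-byte char #7 = F0 9F 98 98.
Offset 17: leading byte 0xF1 = 11110001 → 4-byte char #8 = F1 B3 91 83.
Leading byte 0xF1 = 11110001 matches 11110xxx → 4-byte sequence.
Byte 1: 0xF1 = 11110001, payload 001 (3 bits).
Byte 2: 0xB3 = 10110011 (10xxxxxx ✓), payload 110011.
Byte 3: 0x91 = 10010001 (10xxxxxx ✓), payload 010001.
Byte 4: 0x83 = 10000011 (10xxxxxx ✓), payload 000011.
Concatenate: 001110011010001000011 = 0x73443 (21 bits → U+73443).

U+73443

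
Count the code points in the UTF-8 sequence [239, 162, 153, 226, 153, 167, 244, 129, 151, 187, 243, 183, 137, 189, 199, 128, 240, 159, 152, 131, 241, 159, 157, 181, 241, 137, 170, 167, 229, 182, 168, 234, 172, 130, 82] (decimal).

11

Byte at offset 0: 0xEF = 11101111 → 3-byte char (#1). Advance 3.
Byte at offset 3: 0xE2 = 11100010 → 3-byte char (#2). Advance 3.
Byte at offset 6: 0xF4 = 11110100 → 4-byte char (#3). Advance 4.
Byte at offset 10: 0xF3 = 11110011 → 4-byte char (#4). Advance 4.
Byte at offset 14: 0xC7 = 11000111 → 2-byte char (#5). Advance 2.
Byte at offset 16: 0xF0 = 11110000 → 4-byte char (#6). Advance 4.
Byte at offset 20: 0xF1 = 11110001 → 4-byte char (#7). Advance 4.
Byte at offset 24: 0xF1 = 11110001 → 4-byte char (#8). Advance 4.
Byte at offset 28: 0xE5 = 11100101 → 3-byte char (#9). Advance 3.
Byte at offset 31: 0xEA = 11101010 → 3-byte char (#10). Advance 3.
Byte at offset 34: 0x52 = 01010010 → 1-byte char (#11). Advance 1.
Reached end at offset 35 after 11 code points.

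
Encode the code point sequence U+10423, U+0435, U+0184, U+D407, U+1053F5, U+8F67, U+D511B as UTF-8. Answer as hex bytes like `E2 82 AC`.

U+10423: 4-byte form → F0 90 90 A3.
U+0435: 2-byte form → D0 B5.
U+0184: 2-byte form → C6 84.
U+D407: 3-byte form → ED 90 87.
U+1053F5: 4-byte form → F4 85 8F B5.
U+8F67: 3-byte form → E8 BD A7.
U+D511B: 4-byte form → F3 95 84 9B.
Concatenated (22 bytes): F0 90 90 A3 D0 B5 C6 84 ED 90 87 F4 85 8F B5 E8 BD A7 F3 95 84 9B.

F0 90 90 A3 D0 B5 C6 84 ED 90 87 F4 85 8F B5 E8 BD A7 F3 95 84 9B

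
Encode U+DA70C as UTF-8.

U+DA70C = 0xDA70C = 894732 decimal. In range U+10000–U+10FFFF → 4-byte form: 11110xxx 10xxxxxx 10xxxxxx 10xxxxxx.
Binary (21 bits): 011011010011100001100.
Split 3+6+6+6: 011 | 011010 | 011100 | 001100.
Byte 1: 11110011 = 0xF3.
Byte 2: 10011010 = 0x9A.
Byte 3: 10011100 = 0x9C.
Byte 4: 10001100 = 0x8C.

F3 9A 9C 8C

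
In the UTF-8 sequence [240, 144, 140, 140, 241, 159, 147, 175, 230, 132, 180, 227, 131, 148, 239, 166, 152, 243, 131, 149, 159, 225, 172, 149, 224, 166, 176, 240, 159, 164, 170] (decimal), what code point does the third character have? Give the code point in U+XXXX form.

U+6134

Offset 0: leading byte 0xF0 = 11110000 → 4-byte char #1 = F0 90 8C 8C.
Offset 4: leading byte 0xF1 = 11110001 → 4-byte char #2 = F1 9F 93 AF.
Offset 8: leading byte 0xE6 = 11100110 → 3-byte char #3 = E6 84 B4.
Leading byte 0xE6 = 11100110 matches 1110xxxx → 3-byte sequence.
Byte 1: 0xE6 = 11100110, payload 0110 (4 bits).
Byte 2: 0x84 = 10000100 (10xxxxxx ✓), payload 000100.
Byte 3: 0xB4 = 10110100 (10xxxxxx ✓), payload 110100.
Concatenate: 0110000100110100 = 0x6134 (16 bits → U+6134).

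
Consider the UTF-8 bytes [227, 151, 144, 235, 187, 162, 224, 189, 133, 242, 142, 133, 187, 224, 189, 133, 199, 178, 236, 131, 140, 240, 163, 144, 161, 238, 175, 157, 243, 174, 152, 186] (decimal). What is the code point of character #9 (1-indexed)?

U+EBDD

Offset 0: leading byte 0xE3 = 11100011 → 3-byte char #1 = E3 97 90.
Offset 3: leading byte 0xEB = 11101011 → 3-byte char #2 = EB BB A2.
Offset 6: leading byte 0xE0 = 11100000 → 3-byte char #3 = E0 BD 85.
Offset 9: leading byte 0xF2 = 11110010 → 4-byte char #4 = F2 8E 85 BB.
Offset 13: leading byte 0xE0 = 11100000 → 3-byte char #5 = E0 BD 85.
Offset 16: leading byte 0xC7 = 11000111 → 2-byte char #6 = C7 B2.
Offset 18: leading byte 0xEC = 11101100 → 3-byte char #7 = EC 83 8C.
Offset 21: leading byte 0xF0 = 11110000 → 4-byte char #8 = F0 A3 90 A1.
Offset 25: leading byte 0xEE = 11101110 → 3-byte char #9 = EE AF 9D.
Leading byte 0xEE = 11101110 matches 1110xxxx → 3-byte sequence.
Byte 1: 0xEE = 11101110, payload 1110 (4 bits).
Byte 2: 0xAF = 10101111 (10xxxxxx ✓), payload 101111.
Byte 3: 0x9D = 10011101 (10xxxxxx ✓), payload 011101.
Concatenate: 1110101111011101 = 0xEBDD (16 bits → U+EBDD).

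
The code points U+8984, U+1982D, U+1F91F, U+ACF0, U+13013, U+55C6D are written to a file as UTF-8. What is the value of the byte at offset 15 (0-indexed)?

U+8984 → 3-byte form E8 A6 84 at offsets 0–2.
U+1982D → 4-byte form F0 99 A0 AD at offsets 3–6.
U+1F91F → 4-byte form F0 9F A4 9F at offsets 7–10.
U+ACF0 → 3-byte form EA B3 B0 at offsets 11–13.
U+13013 → 4-byte form F0 93 80 93 at offsets 14–17.
Offset 15 falls in char 5's range; it's byte 2 of F0 93 80 93 = 0x93.

0x93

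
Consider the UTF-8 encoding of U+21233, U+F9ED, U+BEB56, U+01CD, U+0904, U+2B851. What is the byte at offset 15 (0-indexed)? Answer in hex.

0x84

U+21233 → 4-byte form F0 A1 88 B3 at offsets 0–3.
U+F9ED → 3-byte form EF A7 AD at offsets 4–6.
U+BEB56 → 4-byte form F2 BE AD 96 at offsets 7–10.
U+01CD → 2-byte form C7 8D at offsets 11–12.
U+0904 → 3-byte form E0 A4 84 at offsets 13–15.
Offset 15 falls in char 5's range; it's byte 3 of E0 A4 84 = 0x84.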